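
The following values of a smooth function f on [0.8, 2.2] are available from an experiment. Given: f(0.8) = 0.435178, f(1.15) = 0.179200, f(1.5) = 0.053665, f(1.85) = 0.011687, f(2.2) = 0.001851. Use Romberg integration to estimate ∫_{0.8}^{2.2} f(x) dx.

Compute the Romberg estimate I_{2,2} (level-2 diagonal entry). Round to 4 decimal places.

0.1526

I_{0,0} (trapezoid, 1 panel, h=1.4000): 0.305920
I_{1,0} (trapezoid, 2 panels, h=0.7000): 0.190526
I_{2,0} (trapezoid, 4 panels, h=0.3500): 0.162073
I_{1,1} = 0.190526 + (0.190526 − 0.305920)/3 = 0.152061
I_{2,1} = 0.162073 + (0.162073 − 0.190526)/3 = 0.152589
I_{2,2} = 0.152589 + (0.152589 − 0.152061)/15 = 0.152624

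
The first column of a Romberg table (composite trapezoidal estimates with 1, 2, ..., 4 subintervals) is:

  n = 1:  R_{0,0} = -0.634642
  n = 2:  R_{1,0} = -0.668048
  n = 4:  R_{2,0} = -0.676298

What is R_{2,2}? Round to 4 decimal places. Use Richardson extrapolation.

-0.6790

R_{1,1} = -0.668048 + (-0.668048 − (-0.634642))/3 = -0.679183
R_{2,1} = (4·(-0.676298) − (-0.668048)) / 3 = -0.679048
R_{2,2} = -0.679048 + (-0.679048 − (-0.679183))/15 = -0.679039
(Column j=1 coincides with Simpson's rule on the same nodes.)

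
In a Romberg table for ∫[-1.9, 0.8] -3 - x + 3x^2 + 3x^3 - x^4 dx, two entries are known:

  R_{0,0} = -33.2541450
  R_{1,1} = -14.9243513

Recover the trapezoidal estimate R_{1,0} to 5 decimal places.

From R_{1,1} = (4·R_{1,0} − R_{0,0})/3, solve for R_{1,0}:
4·R_{1,0} = 3·(-14.9243513) + (-33.2541450) = -78.0271989
R_{1,0} = -19.5067997

-19.50680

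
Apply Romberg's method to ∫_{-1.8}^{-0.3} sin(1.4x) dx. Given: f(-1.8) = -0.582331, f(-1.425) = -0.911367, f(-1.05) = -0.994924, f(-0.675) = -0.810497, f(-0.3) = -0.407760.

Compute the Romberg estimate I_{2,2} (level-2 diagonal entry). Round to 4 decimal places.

I_{0,0} (trapezoid, 1 panel, h=1.5000): -0.742568
I_{1,0} (trapezoid, 2 panels, h=0.7500): -1.117477
I_{2,0} (trapezoid, 4 panels, h=0.3750): -1.204438
I_{1,1} = -1.117477 + (-1.117477 − (-0.742568))/3 = -1.242447
I_{2,1} = -1.204438 + (-1.204438 − (-1.117477))/3 = -1.233425
I_{2,2} = -1.233425 + (-1.233425 − (-1.242447))/15 = -1.232824

-1.2328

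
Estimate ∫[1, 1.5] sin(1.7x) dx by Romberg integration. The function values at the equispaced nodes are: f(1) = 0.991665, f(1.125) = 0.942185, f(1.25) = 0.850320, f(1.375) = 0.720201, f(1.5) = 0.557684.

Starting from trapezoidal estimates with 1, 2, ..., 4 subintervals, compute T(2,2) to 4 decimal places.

0.4125

T(0,0) (trapezoid, 1 panel, h=0.5000): 0.387337
T(1,0) (trapezoid, 2 panels, h=0.2500): 0.406249
T(2,0) (trapezoid, 4 panels, h=0.1250): 0.410923
T(1,1) = 0.406249 + (0.406249 − 0.387337)/3 = 0.412553
T(2,1) = 0.410923 + (0.410923 − 0.406249)/3 = 0.412481
T(2,2) = 0.412481 + (0.412481 − 0.412553)/15 = 0.412476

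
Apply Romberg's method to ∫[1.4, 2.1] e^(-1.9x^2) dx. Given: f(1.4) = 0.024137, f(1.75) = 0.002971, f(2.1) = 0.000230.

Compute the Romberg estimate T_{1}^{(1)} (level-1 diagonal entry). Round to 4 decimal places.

0.0042

T_{0}^{(0)} (trapezoid, 1 panel, h=0.7000): 0.008528
T_{1}^{(0)} (trapezoid, 2 panels, h=0.3500): 0.005304
T_{1}^{(1)} = 0.005304 + (0.005304 − 0.008528)/3 = 0.004229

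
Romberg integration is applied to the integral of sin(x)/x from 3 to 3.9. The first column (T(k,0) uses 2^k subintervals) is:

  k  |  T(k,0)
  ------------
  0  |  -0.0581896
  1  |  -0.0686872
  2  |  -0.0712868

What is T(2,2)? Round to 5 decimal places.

-0.07215

T(1,1) = (4·(-0.0686872) − (-0.0581896)) / 3 = -0.0721864
T(2,1) = -0.0712868 + (-0.0712868 − (-0.0686872))/3 = -0.0721533
T(2,2) = (16·(-0.0721533) − (-0.0721864)) / 15 = -0.0721511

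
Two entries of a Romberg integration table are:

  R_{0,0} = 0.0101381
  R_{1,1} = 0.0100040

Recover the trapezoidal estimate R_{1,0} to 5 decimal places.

0.01004

From R_{1,1} = (4·R_{1,0} − R_{0,0})/3, solve for R_{1,0}:
4·R_{1,0} = 3·0.0100040 + 0.0101381 = 0.0401501
R_{1,0} = 0.0100375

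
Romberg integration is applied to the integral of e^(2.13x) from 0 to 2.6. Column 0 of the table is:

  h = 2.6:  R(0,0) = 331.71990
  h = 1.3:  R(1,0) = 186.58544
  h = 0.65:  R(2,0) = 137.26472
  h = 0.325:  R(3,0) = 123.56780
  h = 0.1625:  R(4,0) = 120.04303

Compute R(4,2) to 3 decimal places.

Richardson extrapolation on the trapezoidal column (denominator 4−1=3):
R(3,1) = 123.56780 + (123.56780 − 137.26472)/3 = 119.00216
R(4,1) = 120.04303 + (120.04303 − 123.56780)/3 = 118.86811
R(4,2) = 118.86811 + (118.86811 − 119.00216)/15 = 118.85917

118.859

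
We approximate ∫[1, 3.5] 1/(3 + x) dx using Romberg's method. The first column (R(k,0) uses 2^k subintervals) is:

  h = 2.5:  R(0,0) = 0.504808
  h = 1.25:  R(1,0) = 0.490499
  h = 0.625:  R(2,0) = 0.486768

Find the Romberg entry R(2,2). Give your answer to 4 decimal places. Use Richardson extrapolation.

Richardson extrapolation on the trapezoidal column (denominator 4−1=3):
R(1,1) = 0.490499 + (0.490499 − 0.504808)/3 = 0.485729
R(2,1) = (4·0.486768 − 0.490499) / 3 = 0.485524
R(2,2) = (16·0.485524 − 0.485729) / 15 = 0.485510

0.4855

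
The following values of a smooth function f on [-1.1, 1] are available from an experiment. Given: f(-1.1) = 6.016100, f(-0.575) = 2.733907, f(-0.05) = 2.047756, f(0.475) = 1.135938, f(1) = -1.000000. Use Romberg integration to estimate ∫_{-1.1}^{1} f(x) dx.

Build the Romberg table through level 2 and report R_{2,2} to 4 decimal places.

R_{0,0} (trapezoid, 1 panel, h=2.1000): 5.266905
R_{1,0} (trapezoid, 2 panels, h=1.0500): 4.783596
R_{2,0} (trapezoid, 4 panels, h=0.5250): 4.423467
R_{1,1} = 4.783596 + (4.783596 − 5.266905)/3 = 4.622493
R_{2,1} = 4.423467 + (4.423467 − 4.783596)/3 = 4.303424
R_{2,2} = 4.303424 + (4.303424 − 4.622493)/15 = 4.282153

4.2822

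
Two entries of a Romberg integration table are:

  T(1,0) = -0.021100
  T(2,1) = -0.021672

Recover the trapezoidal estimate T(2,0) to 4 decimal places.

From T(2,1) = (4·T(2,0) − T(1,0))/3, solve for T(2,0):
4·T(2,0) = 3·(-0.021672) + (-0.021100) = -0.086116
T(2,0) = -0.021529

-0.0215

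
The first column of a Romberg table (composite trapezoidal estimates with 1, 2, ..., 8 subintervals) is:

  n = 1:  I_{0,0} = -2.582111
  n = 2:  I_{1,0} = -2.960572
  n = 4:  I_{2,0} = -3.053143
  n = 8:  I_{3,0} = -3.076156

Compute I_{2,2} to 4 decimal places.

-3.0838

I_{1,1} = (4·(-2.960572) − (-2.582111)) / 3 = -3.086726
I_{2,1} = (4·(-3.053143) − (-2.960572)) / 3 = -3.084000
I_{2,2} = (16·(-3.084000) − (-3.086726)) / 15 = -3.083818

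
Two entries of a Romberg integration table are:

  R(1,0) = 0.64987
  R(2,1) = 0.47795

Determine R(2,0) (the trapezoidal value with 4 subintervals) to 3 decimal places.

0.521

From R(2,1) = (4·R(2,0) − R(1,0))/3, solve for R(2,0):
4·R(2,0) = 3·0.47795 + 0.64987 = 2.08372
R(2,0) = 0.52093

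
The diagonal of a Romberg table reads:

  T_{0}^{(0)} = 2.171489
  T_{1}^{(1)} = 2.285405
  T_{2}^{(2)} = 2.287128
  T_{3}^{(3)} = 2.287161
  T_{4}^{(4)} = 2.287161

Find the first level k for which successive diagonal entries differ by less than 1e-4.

k = 3

|T_{1}^{(1)} − T_{0}^{(0)}| = 0.113916 ≥ 1e-4
|T_{2}^{(2)} − T_{1}^{(1)}| = 0.001723 ≥ 1e-4
|T_{3}^{(3)} − T_{2}^{(2)}| = 0.000033 < 1e-4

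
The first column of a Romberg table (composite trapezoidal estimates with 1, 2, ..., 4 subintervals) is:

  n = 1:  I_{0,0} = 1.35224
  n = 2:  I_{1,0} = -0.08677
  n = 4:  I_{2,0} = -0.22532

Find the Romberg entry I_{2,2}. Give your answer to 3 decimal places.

I_{1,1} = -0.08677 + (-0.08677 − 1.35224)/3 = -0.56644
I_{2,1} = -0.22532 + (-0.22532 − (-0.08677))/3 = -0.27150
I_{2,2} = -0.27150 + (-0.27150 − (-0.56644))/15 = -0.25184

-0.252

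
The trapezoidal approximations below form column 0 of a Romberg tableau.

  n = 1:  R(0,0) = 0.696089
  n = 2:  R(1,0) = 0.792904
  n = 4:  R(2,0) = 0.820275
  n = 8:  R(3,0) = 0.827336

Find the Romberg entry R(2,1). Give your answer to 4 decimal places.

0.8294

R(2,1) = (4·0.820275 − 0.792904) / 3 = 0.829399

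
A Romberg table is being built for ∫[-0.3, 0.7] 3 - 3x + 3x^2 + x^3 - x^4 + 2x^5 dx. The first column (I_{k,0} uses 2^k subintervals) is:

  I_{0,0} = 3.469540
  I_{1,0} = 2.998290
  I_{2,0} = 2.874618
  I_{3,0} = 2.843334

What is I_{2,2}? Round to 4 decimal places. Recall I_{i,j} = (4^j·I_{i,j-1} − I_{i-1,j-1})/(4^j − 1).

Richardson extrapolation on the trapezoidal column (denominator 4−1=3):
I_{1,1} = (4·2.998290 − 3.469540) / 3 = 2.841207
I_{2,1} = 2.874618 + (2.874618 − 2.998290)/3 = 2.833394
I_{2,2} = (16·2.833394 − 2.841207) / 15 = 2.832873

2.8329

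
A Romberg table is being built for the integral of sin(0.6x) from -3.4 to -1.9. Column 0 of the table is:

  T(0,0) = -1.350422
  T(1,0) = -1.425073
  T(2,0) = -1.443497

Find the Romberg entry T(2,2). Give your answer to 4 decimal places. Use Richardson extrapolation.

-1.4496

T(1,1) = -1.425073 + (-1.425073 − (-1.350422))/3 = -1.449957
T(2,1) = -1.443497 + (-1.443497 − (-1.425073))/3 = -1.449638
T(2,2) = -1.449638 + (-1.449638 − (-1.449957))/15 = -1.449617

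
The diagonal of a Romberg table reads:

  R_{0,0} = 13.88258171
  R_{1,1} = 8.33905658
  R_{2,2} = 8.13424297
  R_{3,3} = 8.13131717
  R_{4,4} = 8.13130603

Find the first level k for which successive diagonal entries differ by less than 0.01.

|R_{1,1} − R_{0,0}| = 5.54352513 ≥ 0.01
|R_{2,2} − R_{1,1}| = 0.20481361 ≥ 0.01
|R_{3,3} − R_{2,2}| = 0.00292580 < 0.01

k = 3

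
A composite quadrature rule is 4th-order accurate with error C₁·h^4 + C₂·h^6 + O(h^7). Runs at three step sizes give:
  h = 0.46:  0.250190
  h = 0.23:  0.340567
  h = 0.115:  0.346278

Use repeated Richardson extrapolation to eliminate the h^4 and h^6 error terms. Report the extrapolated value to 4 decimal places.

0.3467

First eliminate the h^4 term (factor 2^4 = 16):
  B₁ = (16·0.340567 − 0.250190)/15 = 0.346592
  B₂ = (16·0.346278 − 0.340567)/15 = 0.346659
Then eliminate the h^6 term (factor 2^6 = 64):
  (64·0.346659 − 0.346592)/63 = 0.346660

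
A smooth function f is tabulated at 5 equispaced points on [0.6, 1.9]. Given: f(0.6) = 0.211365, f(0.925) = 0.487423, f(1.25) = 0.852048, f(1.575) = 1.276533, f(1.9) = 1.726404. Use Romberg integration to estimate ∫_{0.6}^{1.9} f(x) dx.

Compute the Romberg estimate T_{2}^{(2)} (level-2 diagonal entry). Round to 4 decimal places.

T_{0}^{(0)} (trapezoid, 1 panel, h=1.3000): 1.259550
T_{1}^{(0)} (trapezoid, 2 panels, h=0.6500): 1.183606
T_{2}^{(0)} (trapezoid, 4 panels, h=0.3250): 1.165089
T_{1}^{(1)} = 1.183606 + (1.183606 − 1.259550)/3 = 1.158291
T_{2}^{(1)} = 1.165089 + (1.165089 − 1.183606)/3 = 1.158917
T_{2}^{(2)} = 1.158917 + (1.158917 − 1.158291)/15 = 1.158959

1.1590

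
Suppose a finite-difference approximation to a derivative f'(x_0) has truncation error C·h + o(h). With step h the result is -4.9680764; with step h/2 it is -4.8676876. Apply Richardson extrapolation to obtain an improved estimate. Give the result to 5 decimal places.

-4.76730

The leading error scales as h; refining by a factor of 2 reduces it by 2^1 = 2.
Extrapolated value = (2·A(h/2) − A(h)) / (2 − 1)
= (2·(-4.8676876) − (-4.9680764)) / 1
= -4.7672988 / 1 = -4.7672988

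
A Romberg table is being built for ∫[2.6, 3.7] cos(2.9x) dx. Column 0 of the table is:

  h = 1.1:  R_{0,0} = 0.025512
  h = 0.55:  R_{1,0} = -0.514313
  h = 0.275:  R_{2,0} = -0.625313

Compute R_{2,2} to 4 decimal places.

-0.6602

Richardson extrapolation on the trapezoidal column (denominator 4−1=3):
R_{1,1} = (4·(-0.514313) − 0.025512) / 3 = -0.694255
R_{2,1} = -0.625313 + (-0.625313 − (-0.514313))/3 = -0.662313
R_{2,2} = (16·(-0.662313) − (-0.694255)) / 15 = -0.660184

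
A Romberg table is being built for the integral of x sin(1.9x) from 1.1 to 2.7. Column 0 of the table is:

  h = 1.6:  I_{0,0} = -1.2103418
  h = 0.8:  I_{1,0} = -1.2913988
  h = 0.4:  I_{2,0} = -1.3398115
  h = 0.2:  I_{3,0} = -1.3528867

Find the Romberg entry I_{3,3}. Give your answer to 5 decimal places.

Richardson extrapolation on the trapezoidal column (denominator 4−1=3):
I_{1,1} = (4·(-1.2913988) − (-1.2103418)) / 3 = -1.3184178
I_{2,1} = -1.3398115 + (-1.3398115 − (-1.2913988))/3 = -1.3559491
I_{3,1} = (4·(-1.3528867) − (-1.3398115)) / 3 = -1.3572451
I_{2,2} = (16·(-1.3559491) − (-1.3184178)) / 15 = -1.3584512
I_{3,2} = -1.3572451 + (-1.3572451 − (-1.3559491))/15 = -1.3573315
I_{3,3} = -1.3573315 + (-1.3573315 − (-1.3584512))/63 = -1.3573137

-1.35731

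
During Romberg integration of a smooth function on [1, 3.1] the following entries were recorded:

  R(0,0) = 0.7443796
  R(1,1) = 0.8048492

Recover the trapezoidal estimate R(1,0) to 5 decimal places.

0.78973

From R(1,1) = (4·R(1,0) − R(0,0))/3, solve for R(1,0):
4·R(1,0) = 3·0.8048492 + 0.7443796 = 3.1589272
R(1,0) = 0.7897318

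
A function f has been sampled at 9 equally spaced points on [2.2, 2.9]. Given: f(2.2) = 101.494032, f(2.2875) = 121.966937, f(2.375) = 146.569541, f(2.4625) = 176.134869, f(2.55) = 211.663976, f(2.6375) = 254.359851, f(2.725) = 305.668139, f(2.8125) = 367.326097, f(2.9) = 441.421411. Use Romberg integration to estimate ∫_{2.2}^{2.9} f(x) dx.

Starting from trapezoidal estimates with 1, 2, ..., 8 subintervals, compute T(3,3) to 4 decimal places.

T(0,0) (trapezoid, 1 panel, h=0.7000): 190.020405
T(1,0) (trapezoid, 2 panels, h=0.3500): 169.092594
T(2,0) (trapezoid, 4 panels, h=0.1750): 163.687891
T(3,0) (trapezoid, 8 panels, h=0.0875): 162.325374
T(1,1) = 169.092594 + (169.092594 − 190.020405)/3 = 162.116657
T(2,1) = 163.687891 + (163.687891 − 169.092594)/3 = 161.886323
T(3,1) = 162.325374 + (162.325374 − 163.687891)/3 = 161.871202
T(2,2) = 161.886323 + (161.886323 − 162.116657)/15 = 161.870967
T(3,2) = 161.871202 + (161.871202 − 161.886323)/15 = 161.870194
T(3,3) = 161.870194 + (161.870194 − 161.870967)/63 = 161.870182

161.8702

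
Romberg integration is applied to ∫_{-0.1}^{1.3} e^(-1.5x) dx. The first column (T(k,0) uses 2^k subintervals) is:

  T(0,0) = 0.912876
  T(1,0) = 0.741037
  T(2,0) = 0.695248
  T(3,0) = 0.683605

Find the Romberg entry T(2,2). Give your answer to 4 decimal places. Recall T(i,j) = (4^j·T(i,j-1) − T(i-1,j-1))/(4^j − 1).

Richardson extrapolation on the trapezoidal column (denominator 4−1=3):
T(1,1) = 0.741037 + (0.741037 − 0.912876)/3 = 0.683757
T(2,1) = 0.695248 + (0.695248 − 0.741037)/3 = 0.679985
T(2,2) = (16·0.679985 − 0.683757) / 15 = 0.679734
(Column j=1 coincides with Simpson's rule on the same nodes.)

0.6797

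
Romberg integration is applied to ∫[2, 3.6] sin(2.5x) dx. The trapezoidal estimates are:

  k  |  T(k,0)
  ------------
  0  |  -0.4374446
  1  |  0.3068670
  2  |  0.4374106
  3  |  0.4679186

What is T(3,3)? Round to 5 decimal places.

T(1,1) = (4·0.3068670 − (-0.4374446)) / 3 = 0.5549709
T(2,1) = 0.4374106 + (0.4374106 − 0.3068670)/3 = 0.4809251
T(3,1) = (4·0.4679186 − 0.4374106) / 3 = 0.4780879
T(2,2) = (16·0.4809251 − 0.5549709) / 15 = 0.4759887
T(3,2) = (16·0.4780879 − 0.4809251) / 15 = 0.4778988
T(3,3) = (64·0.4778988 − 0.4759887) / 63 = 0.4779291

0.47793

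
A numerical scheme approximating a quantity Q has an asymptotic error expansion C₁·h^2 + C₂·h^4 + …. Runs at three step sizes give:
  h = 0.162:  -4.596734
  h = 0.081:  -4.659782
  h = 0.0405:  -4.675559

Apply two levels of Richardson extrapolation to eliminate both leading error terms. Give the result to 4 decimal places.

First eliminate the h^2 term (factor 2^2 = 4):
  B₁ = (4·(-4.659782) − (-4.596734))/3 = -4.680798
  B₂ = (4·(-4.675559) − (-4.659782))/3 = -4.680818
Then eliminate the h^4 term (factor 2^4 = 16):
  (16·(-4.680818) − (-4.680798))/15 = -4.680819

-4.6808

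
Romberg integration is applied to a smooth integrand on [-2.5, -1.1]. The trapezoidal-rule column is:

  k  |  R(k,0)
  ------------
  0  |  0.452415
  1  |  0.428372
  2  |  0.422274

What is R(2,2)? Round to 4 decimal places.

R(1,1) = 0.428372 + (0.428372 − 0.452415)/3 = 0.420358
R(2,1) = 0.422274 + (0.422274 − 0.428372)/3 = 0.420241
R(2,2) = 0.420241 + (0.420241 − 0.420358)/15 = 0.420233

0.4202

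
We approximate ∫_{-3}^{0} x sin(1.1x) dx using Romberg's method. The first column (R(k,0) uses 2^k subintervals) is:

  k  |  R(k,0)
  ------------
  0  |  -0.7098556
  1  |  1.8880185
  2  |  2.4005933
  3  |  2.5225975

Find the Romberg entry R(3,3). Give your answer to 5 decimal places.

Richardson extrapolation on the trapezoidal column (denominator 4−1=3):
R(1,1) = (4·1.8880185 − (-0.7098556)) / 3 = 2.7539765
R(2,1) = (4·2.4005933 − 1.8880185) / 3 = 2.5714516
R(3,1) = (4·2.5225975 − 2.4005933) / 3 = 2.5632656
R(2,2) = 2.5714516 + (2.5714516 − 2.7539765)/15 = 2.5592833
R(3,2) = (16·2.5632656 − 2.5714516) / 15 = 2.5627199
R(3,3) = 2.5627199 + (2.5627199 − 2.5592833)/63 = 2.5627744

2.56277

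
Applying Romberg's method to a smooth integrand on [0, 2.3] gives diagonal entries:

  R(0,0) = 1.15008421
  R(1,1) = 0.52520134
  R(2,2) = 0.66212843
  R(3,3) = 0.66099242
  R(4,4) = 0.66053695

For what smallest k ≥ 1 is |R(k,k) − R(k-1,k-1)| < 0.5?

|R(1,1) − R(0,0)| = 0.62488287 ≥ 0.5
|R(2,2) − R(1,1)| = 0.13692709 < 0.5

k = 2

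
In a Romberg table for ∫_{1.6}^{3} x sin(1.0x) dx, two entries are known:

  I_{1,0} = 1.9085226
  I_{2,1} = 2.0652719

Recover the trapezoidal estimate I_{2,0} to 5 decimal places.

From I_{2,1} = (4·I_{2,0} − I_{1,0})/3, solve for I_{2,0}:
4·I_{2,0} = 3·2.0652719 + 1.9085226 = 8.1043383
I_{2,0} = 2.0260846

2.02608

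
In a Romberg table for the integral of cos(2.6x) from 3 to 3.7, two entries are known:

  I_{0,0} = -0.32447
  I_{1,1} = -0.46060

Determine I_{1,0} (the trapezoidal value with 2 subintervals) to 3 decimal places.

-0.427

From I_{1,1} = (4·I_{1,0} − I_{0,0})/3, solve for I_{1,0}:
4·I_{1,0} = 3·(-0.46060) + (-0.32447) = -1.70627
I_{1,0} = -0.42657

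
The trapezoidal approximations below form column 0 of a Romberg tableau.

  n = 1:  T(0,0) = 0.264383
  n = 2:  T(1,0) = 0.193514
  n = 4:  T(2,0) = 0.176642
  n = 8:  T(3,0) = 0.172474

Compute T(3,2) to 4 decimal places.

T(2,1) = 0.176642 + (0.176642 − 0.193514)/3 = 0.171018
T(3,1) = 0.172474 + (0.172474 − 0.176642)/3 = 0.171085
T(3,2) = (16·0.171085 − 0.171018) / 15 = 0.171089

0.1711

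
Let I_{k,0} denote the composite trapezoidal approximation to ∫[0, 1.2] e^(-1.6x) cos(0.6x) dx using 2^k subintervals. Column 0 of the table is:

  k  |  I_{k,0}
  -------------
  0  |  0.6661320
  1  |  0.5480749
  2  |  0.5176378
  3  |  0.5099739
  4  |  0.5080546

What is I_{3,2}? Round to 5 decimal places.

0.50741

Richardson extrapolation on the trapezoidal column (denominator 4−1=3):
I_{2,1} = (4·0.5176378 − 0.5480749) / 3 = 0.5074921
I_{3,1} = 0.5099739 + (0.5099739 − 0.5176378)/3 = 0.5074193
I_{3,2} = (16·0.5074193 − 0.5074921) / 15 = 0.5074144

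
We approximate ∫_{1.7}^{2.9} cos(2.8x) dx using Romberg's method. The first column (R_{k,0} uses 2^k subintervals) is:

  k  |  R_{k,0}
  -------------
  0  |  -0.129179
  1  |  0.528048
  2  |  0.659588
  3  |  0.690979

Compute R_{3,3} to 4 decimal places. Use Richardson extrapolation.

0.7013

Richardson extrapolation on the trapezoidal column (denominator 4−1=3):
R_{1,1} = (4·0.528048 − (-0.129179)) / 3 = 0.747124
R_{2,1} = (4·0.659588 − 0.528048) / 3 = 0.703435
R_{3,1} = 0.690979 + (0.690979 − 0.659588)/3 = 0.701443
R_{2,2} = (16·0.703435 − 0.747124) / 15 = 0.700522
R_{3,2} = (16·0.701443 − 0.703435) / 15 = 0.701310
R_{3,3} = 0.701310 + (0.701310 − 0.700522)/63 = 0.701323
(Column j=1 coincides with Simpson's rule on the same nodes.)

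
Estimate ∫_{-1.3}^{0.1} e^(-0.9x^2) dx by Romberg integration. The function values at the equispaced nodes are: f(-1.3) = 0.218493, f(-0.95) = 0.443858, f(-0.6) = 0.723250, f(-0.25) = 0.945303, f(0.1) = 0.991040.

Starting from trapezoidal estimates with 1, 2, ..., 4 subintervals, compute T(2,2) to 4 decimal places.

0.9582

T(0,0) (trapezoid, 1 panel, h=1.4000): 0.846673
T(1,0) (trapezoid, 2 panels, h=0.7000): 0.929612
T(2,0) (trapezoid, 4 panels, h=0.3500): 0.951012
T(1,1) = 0.929612 + (0.929612 − 0.846673)/3 = 0.957258
T(2,1) = 0.951012 + (0.951012 − 0.929612)/3 = 0.958145
T(2,2) = 0.958145 + (0.958145 − 0.957258)/15 = 0.958204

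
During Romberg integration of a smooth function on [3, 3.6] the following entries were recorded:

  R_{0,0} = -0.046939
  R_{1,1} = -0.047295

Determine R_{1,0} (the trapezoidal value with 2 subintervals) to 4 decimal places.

-0.0472

From R_{1,1} = (4·R_{1,0} − R_{0,0})/3, solve for R_{1,0}:
4·R_{1,0} = 3·(-0.047295) + (-0.046939) = -0.188824
R_{1,0} = -0.047206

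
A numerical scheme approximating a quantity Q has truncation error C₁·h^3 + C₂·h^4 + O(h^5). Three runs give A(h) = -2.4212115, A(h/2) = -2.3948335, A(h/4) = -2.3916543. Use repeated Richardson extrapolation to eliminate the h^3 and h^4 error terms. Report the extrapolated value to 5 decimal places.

First eliminate the h^3 term (factor 2^3 = 8):
  B₁ = (8·(-2.3948335) − (-2.4212115))/7 = -2.3910652
  B₂ = (8·(-2.3916543) − (-2.3948335))/7 = -2.3912001
Then eliminate the h^4 term (factor 2^4 = 16):
  (16·(-2.3912001) − (-2.3910652))/15 = -2.3912091

-2.39121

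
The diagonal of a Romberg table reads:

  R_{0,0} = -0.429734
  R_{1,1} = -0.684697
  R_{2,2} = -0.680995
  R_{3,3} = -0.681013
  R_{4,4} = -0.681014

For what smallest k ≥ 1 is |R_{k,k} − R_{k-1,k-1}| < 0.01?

|R_{1,1} − R_{0,0}| = 0.254963 ≥ 0.01
|R_{2,2} − R_{1,1}| = 0.003702 < 0.01

k = 2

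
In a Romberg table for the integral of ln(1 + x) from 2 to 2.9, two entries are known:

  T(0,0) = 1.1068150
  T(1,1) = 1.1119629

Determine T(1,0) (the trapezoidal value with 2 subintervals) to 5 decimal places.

From T(1,1) = (4·T(1,0) − T(0,0))/3, solve for T(1,0):
4·T(1,0) = 3·1.1119629 + 1.1068150 = 4.4427037
T(1,0) = 1.1106759

1.11068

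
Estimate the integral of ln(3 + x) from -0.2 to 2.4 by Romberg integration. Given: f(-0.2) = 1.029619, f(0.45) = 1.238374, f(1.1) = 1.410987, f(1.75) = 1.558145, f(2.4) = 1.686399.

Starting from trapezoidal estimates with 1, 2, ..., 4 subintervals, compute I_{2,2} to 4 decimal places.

3.6236

I_{0,0} (trapezoid, 1 panel, h=2.6000): 3.530823
I_{1,0} (trapezoid, 2 panels, h=1.3000): 3.599695
I_{2,0} (trapezoid, 4 panels, h=0.6500): 3.617585
I_{1,1} = 3.599695 + (3.599695 − 3.530823)/3 = 3.622652
I_{2,1} = 3.617585 + (3.617585 − 3.599695)/3 = 3.623548
I_{2,2} = 3.623548 + (3.623548 − 3.622652)/15 = 3.623608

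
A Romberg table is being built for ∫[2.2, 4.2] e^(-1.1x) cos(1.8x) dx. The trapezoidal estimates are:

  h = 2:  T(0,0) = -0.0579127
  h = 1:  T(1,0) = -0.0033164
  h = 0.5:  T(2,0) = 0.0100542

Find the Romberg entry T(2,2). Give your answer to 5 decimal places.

Richardson extrapolation on the trapezoidal column (denominator 4−1=3):
T(1,1) = -0.0033164 + (-0.0033164 − (-0.0579127))/3 = 0.0148824
T(2,1) = (4·0.0100542 − (-0.0033164)) / 3 = 0.0145111
T(2,2) = (16·0.0145111 − 0.0148824) / 15 = 0.0144863

0.01449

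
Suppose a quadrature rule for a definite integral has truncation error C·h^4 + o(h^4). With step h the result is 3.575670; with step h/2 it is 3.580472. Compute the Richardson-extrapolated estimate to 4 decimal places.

Extrapolated value = (16·A(h/2) − A(h)) / (16 − 1)
= (16·3.580472 − 3.575670) / 15
= 53.711882 / 15 = 3.580792

3.5808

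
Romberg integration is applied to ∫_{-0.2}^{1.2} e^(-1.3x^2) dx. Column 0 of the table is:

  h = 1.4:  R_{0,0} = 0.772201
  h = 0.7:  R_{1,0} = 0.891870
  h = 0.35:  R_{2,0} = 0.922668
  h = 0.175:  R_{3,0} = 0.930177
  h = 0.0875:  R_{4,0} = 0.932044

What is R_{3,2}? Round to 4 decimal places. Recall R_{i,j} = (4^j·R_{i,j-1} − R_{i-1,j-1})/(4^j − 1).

Richardson extrapolation on the trapezoidal column (denominator 4−1=3):
R_{2,1} = (4·0.922668 − 0.891870) / 3 = 0.932934
R_{3,1} = (4·0.930177 − 0.922668) / 3 = 0.932680
R_{3,2} = 0.932680 + (0.932680 − 0.932934)/15 = 0.932663

0.9327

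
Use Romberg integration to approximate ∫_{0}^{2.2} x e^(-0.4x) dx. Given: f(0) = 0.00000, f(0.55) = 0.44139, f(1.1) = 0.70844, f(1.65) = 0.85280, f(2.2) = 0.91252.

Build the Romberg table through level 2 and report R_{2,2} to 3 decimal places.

R_{0,0} (trapezoid, 1 panel, h=2.2000): 1.00377
R_{1,0} (trapezoid, 2 panels, h=1.1000): 1.28117
R_{2,0} (trapezoid, 4 panels, h=0.5500): 1.35239
R_{1,1} = 1.28117 + (1.28117 − 1.00377)/3 = 1.37364
R_{2,1} = 1.35239 + (1.35239 − 1.28117)/3 = 1.37613
R_{2,2} = 1.37613 + (1.37613 − 1.37364)/15 = 1.37630

1.376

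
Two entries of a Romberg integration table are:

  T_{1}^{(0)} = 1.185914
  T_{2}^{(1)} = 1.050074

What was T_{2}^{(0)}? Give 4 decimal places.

From T_{2}^{(1)} = (4·T_{2}^{(0)} − T_{1}^{(0)})/3, solve for T_{2}^{(0)}:
4·T_{2}^{(0)} = 3·1.050074 + 1.185914 = 4.336136
T_{2}^{(0)} = 1.084034

1.0840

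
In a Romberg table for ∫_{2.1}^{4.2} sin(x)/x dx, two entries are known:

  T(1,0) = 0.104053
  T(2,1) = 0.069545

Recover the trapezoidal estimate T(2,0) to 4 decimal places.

0.0782

From T(2,1) = (4·T(2,0) − T(1,0))/3, solve for T(2,0):
4·T(2,0) = 3·0.069545 + 0.104053 = 0.312688
T(2,0) = 0.078172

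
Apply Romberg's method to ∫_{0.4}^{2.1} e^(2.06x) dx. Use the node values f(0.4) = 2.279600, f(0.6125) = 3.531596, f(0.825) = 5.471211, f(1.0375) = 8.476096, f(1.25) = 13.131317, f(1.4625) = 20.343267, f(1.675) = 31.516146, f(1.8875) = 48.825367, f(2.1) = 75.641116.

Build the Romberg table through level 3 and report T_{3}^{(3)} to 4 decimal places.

T_{0}^{(0)} (trapezoid, 1 panel, h=1.7000): 66.232609
T_{1}^{(0)} (trapezoid, 2 panels, h=0.8500): 44.277924
T_{2}^{(0)} (trapezoid, 4 panels, h=0.4250): 37.858589
T_{3}^{(0)} (trapezoid, 8 panels, h=0.2125): 36.179264
T_{1}^{(1)} = 44.277924 + (44.277924 − 66.232609)/3 = 36.959696
T_{2}^{(1)} = 37.858589 + (37.858589 − 44.277924)/3 = 35.718811
T_{3}^{(1)} = 36.179264 + (36.179264 − 37.858589)/3 = 35.619489
T_{2}^{(2)} = 35.718811 + (35.718811 − 36.959696)/15 = 35.636085
T_{3}^{(2)} = 35.619489 + (35.619489 − 35.718811)/15 = 35.612868
T_{3}^{(3)} = 35.612868 + (35.612868 − 35.636085)/63 = 35.612499

35.6125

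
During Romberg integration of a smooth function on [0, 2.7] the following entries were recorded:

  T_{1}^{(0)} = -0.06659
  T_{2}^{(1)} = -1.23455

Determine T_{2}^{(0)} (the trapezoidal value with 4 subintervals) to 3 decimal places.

-0.943

From T_{2}^{(1)} = (4·T_{2}^{(0)} − T_{1}^{(0)})/3, solve for T_{2}^{(0)}:
4·T_{2}^{(0)} = 3·(-1.23455) + (-0.06659) = -3.77024
T_{2}^{(0)} = -0.94256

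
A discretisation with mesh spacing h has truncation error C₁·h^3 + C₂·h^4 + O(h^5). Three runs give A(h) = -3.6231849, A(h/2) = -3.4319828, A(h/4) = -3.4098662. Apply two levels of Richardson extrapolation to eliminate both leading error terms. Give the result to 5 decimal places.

-3.40684

First eliminate the h^3 term (factor 2^3 = 8):
  B₁ = (8·(-3.4319828) − (-3.6231849))/7 = -3.4046682
  B₂ = (8·(-3.4098662) − (-3.4319828))/7 = -3.4067067
Then eliminate the h^4 term (factor 2^4 = 16):
  (16·(-3.4067067) − (-3.4046682))/15 = -3.4068426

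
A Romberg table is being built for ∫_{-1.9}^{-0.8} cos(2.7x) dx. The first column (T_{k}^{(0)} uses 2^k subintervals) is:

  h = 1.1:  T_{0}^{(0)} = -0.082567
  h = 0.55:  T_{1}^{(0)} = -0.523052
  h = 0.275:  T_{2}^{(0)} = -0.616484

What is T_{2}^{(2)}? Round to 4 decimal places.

Richardson extrapolation on the trapezoidal column (denominator 4−1=3):
T_{1}^{(1)} = -0.523052 + (-0.523052 − (-0.082567))/3 = -0.669880
T_{2}^{(1)} = (4·(-0.616484) − (-0.523052)) / 3 = -0.647628
T_{2}^{(2)} = -0.647628 + (-0.647628 − (-0.669880))/15 = -0.646145
(Column j=1 coincides with Simpson's rule on the same nodes.)

-0.6461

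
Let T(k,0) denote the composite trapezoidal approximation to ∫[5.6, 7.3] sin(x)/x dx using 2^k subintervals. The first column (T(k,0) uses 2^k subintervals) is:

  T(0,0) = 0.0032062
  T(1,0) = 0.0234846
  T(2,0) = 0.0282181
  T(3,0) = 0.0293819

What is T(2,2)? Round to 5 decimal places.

Richardson extrapolation on the trapezoidal column (denominator 4−1=3):
T(1,1) = 0.0234846 + (0.0234846 − 0.0032062)/3 = 0.0302441
T(2,1) = 0.0282181 + (0.0282181 − 0.0234846)/3 = 0.0297959
T(2,2) = (16·0.0297959 − 0.0302441) / 15 = 0.0297660
(Column j=1 coincides with Simpson's rule on the same nodes.)

0.02977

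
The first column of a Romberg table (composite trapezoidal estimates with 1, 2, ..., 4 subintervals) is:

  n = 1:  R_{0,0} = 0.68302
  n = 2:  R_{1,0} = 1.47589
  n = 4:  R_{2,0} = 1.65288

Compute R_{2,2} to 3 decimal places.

R_{1,1} = 1.47589 + (1.47589 − 0.68302)/3 = 1.74018
R_{2,1} = (4·1.65288 − 1.47589) / 3 = 1.71188
R_{2,2} = (16·1.71188 − 1.74018) / 15 = 1.70999

1.710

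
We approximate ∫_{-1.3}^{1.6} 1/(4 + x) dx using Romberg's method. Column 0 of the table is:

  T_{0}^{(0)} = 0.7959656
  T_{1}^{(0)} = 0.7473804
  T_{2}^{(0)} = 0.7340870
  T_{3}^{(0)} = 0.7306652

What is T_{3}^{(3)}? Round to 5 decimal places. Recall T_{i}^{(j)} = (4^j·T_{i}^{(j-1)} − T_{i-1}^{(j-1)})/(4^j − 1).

Richardson extrapolation on the trapezoidal column (denominator 4−1=3):
T_{1}^{(1)} = 0.7473804 + (0.7473804 − 0.7959656)/3 = 0.7311853
T_{2}^{(1)} = (4·0.7340870 − 0.7473804) / 3 = 0.7296559
T_{3}^{(1)} = 0.7306652 + (0.7306652 − 0.7340870)/3 = 0.7295246
T_{2}^{(2)} = (16·0.7296559 − 0.7311853) / 15 = 0.7295539
T_{3}^{(2)} = (16·0.7295246 − 0.7296559) / 15 = 0.7295158
T_{3}^{(3)} = (64·0.7295158 − 0.7295539) / 63 = 0.7295152

0.72952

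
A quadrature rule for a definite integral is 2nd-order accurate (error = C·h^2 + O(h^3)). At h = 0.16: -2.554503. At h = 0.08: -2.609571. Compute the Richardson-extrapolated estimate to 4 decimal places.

-2.6279

The leading error scales as h^2; refining by a factor of 2 reduces it by 2^2 = 4.
Extrapolated value = (4·A(h/2) − A(h)) / (4 − 1)
= (4·(-2.609571) − (-2.554503)) / 3
= -7.883781 / 3 = -2.627927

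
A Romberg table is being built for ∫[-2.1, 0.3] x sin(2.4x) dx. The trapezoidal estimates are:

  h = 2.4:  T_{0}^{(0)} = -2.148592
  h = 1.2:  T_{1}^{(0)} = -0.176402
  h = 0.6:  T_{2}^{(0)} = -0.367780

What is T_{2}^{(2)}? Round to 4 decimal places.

Richardson extrapolation on the trapezoidal column (denominator 4−1=3):
T_{1}^{(1)} = (4·(-0.176402) − (-2.148592)) / 3 = 0.480995
T_{2}^{(1)} = -0.367780 + (-0.367780 − (-0.176402))/3 = -0.431573
T_{2}^{(2)} = (16·(-0.431573) − 0.480995) / 15 = -0.492411

-0.4924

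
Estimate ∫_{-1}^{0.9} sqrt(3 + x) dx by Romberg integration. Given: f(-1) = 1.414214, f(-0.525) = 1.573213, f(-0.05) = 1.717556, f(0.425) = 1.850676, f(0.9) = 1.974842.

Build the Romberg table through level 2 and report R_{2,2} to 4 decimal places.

3.2490

R_{0,0} (trapezoid, 1 panel, h=1.9000): 3.219603
R_{1,0} (trapezoid, 2 panels, h=0.9500): 3.241480
R_{2,0} (trapezoid, 4 panels, h=0.4750): 3.247087
R_{1,1} = 3.241480 + (3.241480 − 3.219603)/3 = 3.248772
R_{2,1} = 3.247087 + (3.247087 − 3.241480)/3 = 3.248956
R_{2,2} = 3.248956 + (3.248956 − 3.248772)/15 = 3.248968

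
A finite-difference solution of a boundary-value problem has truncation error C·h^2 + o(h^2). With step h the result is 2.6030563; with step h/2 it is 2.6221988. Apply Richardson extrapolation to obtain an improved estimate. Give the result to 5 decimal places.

2.62858

The leading error scales as h^2; refining by a factor of 2 reduces it by 2^2 = 4.
Extrapolated value = (4·A(h/2) − A(h)) / (4 − 1)
= (4·2.6221988 − 2.6030563) / 3
= 7.8857389 / 3 = 2.6285796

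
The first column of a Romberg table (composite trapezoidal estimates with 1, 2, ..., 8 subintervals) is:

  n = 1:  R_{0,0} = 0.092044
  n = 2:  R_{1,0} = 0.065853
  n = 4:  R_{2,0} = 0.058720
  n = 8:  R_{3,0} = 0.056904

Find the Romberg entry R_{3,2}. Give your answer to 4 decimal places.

R_{2,1} = (4·0.058720 − 0.065853) / 3 = 0.056342
R_{3,1} = (4·0.056904 − 0.058720) / 3 = 0.056299
R_{3,2} = (16·0.056299 − 0.056342) / 15 = 0.056296
(Column j=1 coincides with Simpson's rule on the same nodes.)

0.0563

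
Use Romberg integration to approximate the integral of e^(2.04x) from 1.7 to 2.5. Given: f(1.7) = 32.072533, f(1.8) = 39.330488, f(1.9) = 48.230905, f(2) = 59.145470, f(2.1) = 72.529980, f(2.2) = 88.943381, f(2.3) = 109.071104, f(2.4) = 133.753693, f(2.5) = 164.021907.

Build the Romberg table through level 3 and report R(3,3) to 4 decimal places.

R(0,0) (trapezoid, 1 panel, h=0.8000): 78.437776
R(1,0) (trapezoid, 2 panels, h=0.4000): 68.230880
R(2,0) (trapezoid, 4 panels, h=0.2000): 65.575842
R(3,0) (trapezoid, 8 panels, h=0.1000): 64.905224
R(1,1) = 68.230880 + (68.230880 − 78.437776)/3 = 64.828581
R(2,1) = 65.575842 + (65.575842 − 68.230880)/3 = 64.690829
R(3,1) = 64.905224 + (64.905224 − 65.575842)/3 = 64.681685
R(2,2) = 64.690829 + (64.690829 − 64.828581)/15 = 64.681646
R(3,2) = 64.681685 + (64.681685 − 64.690829)/15 = 64.681075
R(3,3) = 64.681075 + (64.681075 − 64.681646)/63 = 64.681066

64.6811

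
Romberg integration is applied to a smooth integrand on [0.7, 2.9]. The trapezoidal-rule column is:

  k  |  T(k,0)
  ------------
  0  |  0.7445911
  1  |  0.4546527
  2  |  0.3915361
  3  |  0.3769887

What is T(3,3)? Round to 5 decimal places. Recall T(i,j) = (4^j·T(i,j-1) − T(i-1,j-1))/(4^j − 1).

0.37226

Richardson extrapolation on the trapezoidal column (denominator 4−1=3):
T(1,1) = (4·0.4546527 − 0.7445911) / 3 = 0.3580066
T(2,1) = 0.3915361 + (0.3915361 − 0.4546527)/3 = 0.3704972
T(3,1) = (4·0.3769887 − 0.3915361) / 3 = 0.3721396
T(2,2) = (16·0.3704972 − 0.3580066) / 15 = 0.3713299
T(3,2) = 0.3721396 + (0.3721396 − 0.3704972)/15 = 0.3722491
T(3,3) = (64·0.3722491 − 0.3713299) / 63 = 0.3722637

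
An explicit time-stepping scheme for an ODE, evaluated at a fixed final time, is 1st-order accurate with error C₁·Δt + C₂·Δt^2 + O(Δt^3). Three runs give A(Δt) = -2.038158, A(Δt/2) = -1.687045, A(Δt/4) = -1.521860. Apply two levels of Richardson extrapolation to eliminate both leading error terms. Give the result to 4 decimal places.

First eliminate the Δt term (factor 2^1 = 2):
  B₁ = (2·(-1.687045) − (-2.038158))/1 = -1.335932
  B₂ = (2·(-1.521860) − (-1.687045))/1 = -1.356675
Then eliminate the Δt^2 term (factor 2^2 = 4):
  (4·(-1.356675) − (-1.335932))/3 = -1.363589

-1.3636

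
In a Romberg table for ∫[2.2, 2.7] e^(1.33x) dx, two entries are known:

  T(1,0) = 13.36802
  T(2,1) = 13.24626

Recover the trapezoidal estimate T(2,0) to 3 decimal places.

13.277

From T(2,1) = (4·T(2,0) − T(1,0))/3, solve for T(2,0):
4·T(2,0) = 3·13.24626 + 13.36802 = 53.10680
T(2,0) = 13.27670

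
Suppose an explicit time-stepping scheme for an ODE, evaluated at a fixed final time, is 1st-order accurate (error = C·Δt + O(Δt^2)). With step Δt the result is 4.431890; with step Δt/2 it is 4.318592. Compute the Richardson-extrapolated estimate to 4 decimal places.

The leading error scales as Δt; refining by a factor of 2 reduces it by 2^1 = 2.
Extrapolated value = (2·A(Δt/2) − A(Δt)) / (2 − 1)
= (2·4.318592 − 4.431890) / 1
= 4.205294 / 1 = 4.205294

4.2053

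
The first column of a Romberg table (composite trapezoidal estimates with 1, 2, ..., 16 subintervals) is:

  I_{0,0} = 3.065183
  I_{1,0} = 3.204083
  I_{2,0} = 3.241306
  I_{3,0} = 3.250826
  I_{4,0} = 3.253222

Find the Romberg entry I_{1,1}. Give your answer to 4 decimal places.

Richardson extrapolation on the trapezoidal column (denominator 4−1=3):
I_{1,1} = (4·3.204083 − 3.065183) / 3 = 3.250383

3.2504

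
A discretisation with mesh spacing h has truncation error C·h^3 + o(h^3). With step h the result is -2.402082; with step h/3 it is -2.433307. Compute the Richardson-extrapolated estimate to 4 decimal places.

-2.4345

The leading error scales as h^3; refining by a factor of 3 reduces it by 3^3 = 27.
Extrapolated value = (27·A(h/3) − A(h)) / (27 − 1)
= (27·(-2.433307) − (-2.402082)) / 26
= -63.297207 / 26 = -2.434508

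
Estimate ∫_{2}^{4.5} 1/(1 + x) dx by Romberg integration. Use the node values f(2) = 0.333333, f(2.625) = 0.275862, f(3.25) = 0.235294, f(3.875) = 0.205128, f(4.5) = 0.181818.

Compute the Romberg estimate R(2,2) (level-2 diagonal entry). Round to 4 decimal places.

R(0,0) (trapezoid, 1 panel, h=2.5000): 0.643939
R(1,0) (trapezoid, 2 panels, h=1.2500): 0.616087
R(2,0) (trapezoid, 4 panels, h=0.6250): 0.608662
R(1,1) = 0.616087 + (0.616087 − 0.643939)/3 = 0.606803
R(2,1) = 0.608662 + (0.608662 − 0.616087)/3 = 0.606187
R(2,2) = 0.606187 + (0.606187 − 0.606803)/15 = 0.606146

0.6061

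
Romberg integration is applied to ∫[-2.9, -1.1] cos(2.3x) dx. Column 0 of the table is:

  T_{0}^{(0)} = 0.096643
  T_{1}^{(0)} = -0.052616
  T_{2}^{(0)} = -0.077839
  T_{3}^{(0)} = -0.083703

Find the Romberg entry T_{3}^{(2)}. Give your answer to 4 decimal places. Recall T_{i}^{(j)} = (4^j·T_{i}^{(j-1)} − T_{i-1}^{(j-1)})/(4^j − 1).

-0.0856

Richardson extrapolation on the trapezoidal column (denominator 4−1=3):
T_{2}^{(1)} = (4·(-0.077839) − (-0.052616)) / 3 = -0.086247
T_{3}^{(1)} = (4·(-0.083703) − (-0.077839)) / 3 = -0.085658
T_{3}^{(2)} = (16·(-0.085658) − (-0.086247)) / 15 = -0.085619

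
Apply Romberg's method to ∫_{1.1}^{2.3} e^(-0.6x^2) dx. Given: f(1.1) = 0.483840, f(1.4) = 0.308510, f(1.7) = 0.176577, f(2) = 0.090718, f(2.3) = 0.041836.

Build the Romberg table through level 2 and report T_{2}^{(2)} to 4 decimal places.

0.2477

T_{0}^{(0)} (trapezoid, 1 panel, h=1.2000): 0.315406
T_{1}^{(0)} (trapezoid, 2 panels, h=0.6000): 0.263649
T_{2}^{(0)} (trapezoid, 4 panels, h=0.3000): 0.251593
T_{1}^{(1)} = 0.263649 + (0.263649 − 0.315406)/3 = 0.246397
T_{2}^{(1)} = 0.251593 + (0.251593 − 0.263649)/3 = 0.247574
T_{2}^{(2)} = 0.247574 + (0.247574 − 0.246397)/15 = 0.247652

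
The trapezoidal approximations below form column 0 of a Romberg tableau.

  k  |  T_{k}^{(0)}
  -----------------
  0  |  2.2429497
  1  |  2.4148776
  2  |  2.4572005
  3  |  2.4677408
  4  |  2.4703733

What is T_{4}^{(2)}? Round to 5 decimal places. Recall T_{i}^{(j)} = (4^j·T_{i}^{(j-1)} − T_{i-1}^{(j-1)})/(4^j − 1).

2.47125

Richardson extrapolation on the trapezoidal column (denominator 4−1=3):
T_{3}^{(1)} = (4·2.4677408 − 2.4572005) / 3 = 2.4712542
T_{4}^{(1)} = 2.4703733 + (2.4703733 − 2.4677408)/3 = 2.4712508
T_{4}^{(2)} = (16·2.4712508 − 2.4712542) / 15 = 2.4712506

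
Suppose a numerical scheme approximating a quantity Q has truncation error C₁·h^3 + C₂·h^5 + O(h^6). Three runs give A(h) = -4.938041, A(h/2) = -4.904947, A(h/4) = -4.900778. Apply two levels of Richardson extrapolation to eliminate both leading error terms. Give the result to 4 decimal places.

First eliminate the h^3 term (factor 2^3 = 8):
  B₁ = (8·(-4.904947) − (-4.938041))/7 = -4.900219
  B₂ = (8·(-4.900778) − (-4.904947))/7 = -4.900182
Then eliminate the h^5 term (factor 2^5 = 32):
  (32·(-4.900182) − (-4.900219))/31 = -4.900181

-4.9002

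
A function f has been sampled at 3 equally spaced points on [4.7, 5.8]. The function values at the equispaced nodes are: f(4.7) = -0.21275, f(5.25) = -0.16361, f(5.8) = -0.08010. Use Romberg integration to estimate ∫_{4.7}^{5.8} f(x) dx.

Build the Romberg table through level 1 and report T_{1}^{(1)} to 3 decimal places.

-0.174

T_{0}^{(0)} (trapezoid, 1 panel, h=1.1000): -0.16107
T_{1}^{(0)} (trapezoid, 2 panels, h=0.5500): -0.17052
T_{1}^{(1)} = -0.17052 + (-0.17052 − (-0.16107))/3 = -0.17367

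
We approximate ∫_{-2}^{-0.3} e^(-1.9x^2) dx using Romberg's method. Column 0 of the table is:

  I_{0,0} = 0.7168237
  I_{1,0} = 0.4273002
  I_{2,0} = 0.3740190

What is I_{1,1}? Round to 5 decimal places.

0.33079

I_{1,1} = 0.4273002 + (0.4273002 − 0.7168237)/3 = 0.3307924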